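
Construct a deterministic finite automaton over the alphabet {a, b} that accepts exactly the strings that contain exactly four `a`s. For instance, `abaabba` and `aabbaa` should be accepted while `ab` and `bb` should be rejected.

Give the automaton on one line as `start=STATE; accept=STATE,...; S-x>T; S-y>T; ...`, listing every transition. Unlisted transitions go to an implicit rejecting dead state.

Count `a`s, saturating at 5: states q0 through q4 mean 0 through 4 `a`s seen; q5 means more than 4. Each `a` increments (capped at q5); other symbols loop. Accept from {q4}.
6 states suffice.
        a   b  
>  q0   q1  q0 
   q1   q2  q1 
   q2   q3  q2 
   q3   q4  q3 
 * q4   q5  q4 
   q5   q5  q5 
(> = start, * = accepting)

start=q0; accept=q4; q0-a>q1; q0-b>q0; q1-a>q2; q1-b>q1; q2-a>q3; q2-b>q2; q3-a>q4; q3-b>q3; q4-a>q5; q4-b>q4; q5-a>q5; q5-b>q5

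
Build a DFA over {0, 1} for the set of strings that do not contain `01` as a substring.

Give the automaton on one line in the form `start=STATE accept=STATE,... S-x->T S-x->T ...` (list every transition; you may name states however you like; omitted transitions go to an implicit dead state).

Track partial matches of the forbidden pattern `01`. State C is a dead state reached once `01` has occurred; every other state accepts. A means no part of `01` is currently matched.
A 3-state machine:
       0  1 
>* A   B  A 
 * B   B  C 
   C   C  C 
(> = start, * = accepting)

start=A accept=A,B A-0->B A-1->A B-0->B B-1->C C-0->C C-1->C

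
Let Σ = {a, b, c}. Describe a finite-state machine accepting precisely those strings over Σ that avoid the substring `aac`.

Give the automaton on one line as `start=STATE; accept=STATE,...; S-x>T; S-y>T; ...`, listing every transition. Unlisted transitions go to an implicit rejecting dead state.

start=S0; accept=S0,S1,S2; S0-a>S1; S0-b>S0; S0-c>S0; S1-a>S2; S1-b>S0; S1-c>S0; S2-a>S2; S2-b>S0; S2-c>S3; S3-a>S3; S3-b>S3; S3-c>S3

Track partial matches of the forbidden pattern `aac`. State S3 is a dead state reached once `aac` has occurred; every other state accepts. S0 means no part of `aac` is currently matched.
A 4-state machine:
        a   b   c  
>* S0   S1  S0  S0 
 * S1   S2  S0  S0 
 * S2   S2  S0  S3 
   S3   S3  S3  S3 
(> = start, * = accepting)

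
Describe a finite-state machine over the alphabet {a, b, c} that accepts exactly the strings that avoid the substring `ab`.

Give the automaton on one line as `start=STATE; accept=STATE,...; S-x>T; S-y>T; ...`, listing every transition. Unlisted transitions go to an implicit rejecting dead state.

Track partial matches of the forbidden pattern `ab`. State q2 is a dead state reached once `ab` has occurred; every other state accepts. q0 means no part of `ab` is currently matched.
A 3-state machine:
        a   b   c  
>* q0   q1  q0  q0 
 * q1   q1  q2  q0 
   q2   q2  q2  q2 
(> = start, * = accepting)

start=q0; accept=q0,q1; q0-a>q1; q0-b>q0; q0-c>q0; q1-a>q1; q1-b>q2; q1-c>q0; q2-a>q2; q2-b>q2; q2-c>q2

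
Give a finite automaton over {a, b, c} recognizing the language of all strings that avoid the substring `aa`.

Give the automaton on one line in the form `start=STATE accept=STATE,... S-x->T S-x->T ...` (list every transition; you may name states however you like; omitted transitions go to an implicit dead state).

start=S0 accept=S0,S1 S0-a->S1 S0-b->S0 S0-c->S0 S1-a->S2 S1-b->S0 S1-c->S0 S2-a->S2 S2-b->S2 S2-c->S2

Track partial matches of the forbidden pattern `aa`. State S2 is a dead state reached once `aa` has occurred; every other state accepts. S0 means no part of `aa` is currently matched.
3 states suffice.
        a   b   c  
>* S0   S1  S0  S0 
 * S1   S2  S0  S0 
   S2   S2  S2  S2 
(> = start, * = accepting)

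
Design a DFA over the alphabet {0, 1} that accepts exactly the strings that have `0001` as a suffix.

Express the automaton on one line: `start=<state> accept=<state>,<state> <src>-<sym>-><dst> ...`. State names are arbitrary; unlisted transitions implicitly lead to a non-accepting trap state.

Remember how much of `0001` the current input suffix matches. State S0 means no match yet; S1 means the last symbol is `0`; S2 means the last 2 symbols are `00`; S3 means the last 3 symbols are `000`; S4 means the last 4 symbols are `0001`. Only S4 accepts. On a mismatch, fall back to the longest proper suffix that is still a prefix of `0001`.
A 5-state machine:
        0   1  
>  S0   S1  S0 
   S1   S2  S0 
   S2   S3  S0 
   S3   S3  S4 
 * S4   S1  S0 
(> = start, * = accepting)

start=S0 accept=S4 S0-0->S1 S0-1->S0 S1-0->S2 S1-1->S0 S2-0->S3 S2-1->S0 S3-0->S3 S3-1->S4 S4-0->S1 S4-1->S0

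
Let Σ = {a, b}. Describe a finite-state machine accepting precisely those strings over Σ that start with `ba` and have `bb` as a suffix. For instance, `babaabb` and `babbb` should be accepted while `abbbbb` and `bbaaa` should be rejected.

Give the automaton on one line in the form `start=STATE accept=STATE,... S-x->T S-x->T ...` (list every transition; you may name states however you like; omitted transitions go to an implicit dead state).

start=s0 accept=s5 s0-a->s1 s0-b->s2 s1-a->s1 s1-b->s1 s2-a->s3 s2-b->s1 s3-a->s3 s3-b->s4 s4-a->s3 s4-b->s5 s5-a->s3 s5-b->s5

Handle the two conditions separately and then intersect. One (4 states) tracks whether the input so far still matches the prefix `ba`; the other (3 states) tracks how much of the suffix `bb` has currently been matched. Each combined state is a pair, one component from each; accept when both components accept. Equivalent product states are then merged.
A 6-state machine:
        a   b  
>  s0   s1  s2 
   s1   s1  s1 
   s2   s3  s1 
   s3   s3  s4 
   s4   s3  s5 
 * s5   s3  s5 
(> = start, * = accepting)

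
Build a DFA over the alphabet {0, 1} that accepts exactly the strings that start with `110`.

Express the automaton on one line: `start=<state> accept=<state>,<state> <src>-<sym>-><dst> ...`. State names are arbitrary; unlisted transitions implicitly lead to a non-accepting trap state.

Walk along `110` while the input agrees: from S0 take `1` to S1, and so on. Any deviation drops to the rejecting sink S4. Once S3 is reached the prefix is confirmed and every continuation is accepted.
With 5 states:
        0   1  
>  S0   S4  S1 
   S1   S4  S2 
   S2   S3  S4 
 * S3   S3  S3 
   S4   S4  S4 
(> = start, * = accepting)

start=S0 accept=S3 S0-0->S4 S0-1->S1 S1-0->S4 S1-1->S2 S2-0->S3 S2-1->S4 S3-0->S3 S3-1->S3 S4-0->S4 S4-1->S4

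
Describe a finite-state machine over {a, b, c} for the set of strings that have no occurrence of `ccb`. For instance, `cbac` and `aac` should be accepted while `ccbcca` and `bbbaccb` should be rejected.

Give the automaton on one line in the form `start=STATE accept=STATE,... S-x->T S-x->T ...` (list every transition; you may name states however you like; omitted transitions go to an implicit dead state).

start=s0 accept=s0,s1,s2 s0-a->s0 s0-b->s0 s0-c->s1 s1-a->s0 s1-b->s0 s1-c->s2 s2-a->s0 s2-b->s3 s2-c->s2 s3-a->s3 s3-b->s3 s3-c->s3

This is the complement of 'contains `ccb`'. Use the same substring-matching states — s0 through s3 holding how much of `ccb` has just been matched — but flip the accepting set: everything except the trap s3 accepts.
With 4 states:
        a   b   c  
>* s0   s0  s0  s1 
 * s1   s0  s0  s2 
 * s2   s0  s3  s2 
   s3   s3  s3  s3 
(> = start, * = accepting)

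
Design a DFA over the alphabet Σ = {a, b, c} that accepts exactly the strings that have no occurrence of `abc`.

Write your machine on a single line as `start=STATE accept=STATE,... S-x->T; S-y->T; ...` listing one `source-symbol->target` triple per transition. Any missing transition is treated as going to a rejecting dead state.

This is the complement of 'contains `abc`'. Use the same substring-matching states — q0 through q3 holding how much of `abc` has just been matched — but flip the accepting set: everything except the trap q3 accepts.
With 4 states:
        a   b   c  
>* q0   q1  q0  q0 
 * q1   q1  q2  q0 
 * q2   q1  q0  q3 
   q3   q3  q3  q3 
(> = start, * = accepting)

start=q0; accept=q0,q1,q2; q0-a->q1; q0-b->q0; q0-c->q0; q1-a->q1; q1-b->q2; q1-c->q0; q2-a->q1; q2-b->q0; q2-c->q3; q3-a->q3; q3-b->q3; q3-c->q3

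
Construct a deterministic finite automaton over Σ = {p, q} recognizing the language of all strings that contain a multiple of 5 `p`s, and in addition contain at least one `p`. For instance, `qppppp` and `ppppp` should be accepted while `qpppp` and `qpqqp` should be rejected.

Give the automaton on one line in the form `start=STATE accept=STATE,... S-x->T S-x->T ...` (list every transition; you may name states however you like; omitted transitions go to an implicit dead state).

start=s0 accept=s5 s0-p->s1 s0-q->s0 s1-p->s2 s1-q->s1 s2-p->s3 s2-q->s2 s3-p->s4 s3-q->s3 s4-p->s5 s4-q->s4 s5-p->s1 s5-q->s5

Build one automaton per condition and run them in lockstep. One (5 states) tracks the count of `p`s modulo 5; the other (3 states) tracks the count of `p`s, saturating at 2. Each combined state is a pair, one component from each; accept when both components accept. Equivalent product states are then merged.
With 6 states:
        p   q  
>  s0   s1  s0 
   s1   s2  s1 
   s2   s3  s2 
   s3   s4  s3 
   s4   s5  s4 
 * s5   s1  s5 
(> = start, * = accepting)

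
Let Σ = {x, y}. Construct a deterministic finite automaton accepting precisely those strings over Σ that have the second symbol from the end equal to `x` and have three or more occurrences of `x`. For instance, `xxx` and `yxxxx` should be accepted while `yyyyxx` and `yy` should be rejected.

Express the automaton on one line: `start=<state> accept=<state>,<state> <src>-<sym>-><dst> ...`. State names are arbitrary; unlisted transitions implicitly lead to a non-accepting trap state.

start=A accept=H,L,M,P A-x->B A-y->C B-x->D B-y->E C-x->F C-y->G D-x->H D-y->I E-x->J E-y->K F-x->D F-y->E G-x->F G-y->G H-x->L H-y->M I-x->N I-y->O J-x->H J-y->I K-x->J K-y->K L-x->L L-y->P M-x->Q M-y->R N-x->L N-y->M O-x->N O-y->O P-x->Q P-y->S Q-x->L Q-y->P R-x->Q R-y->R S-x->Q S-y->S

Build one automaton per condition and run them in lockstep. The first has 7 states tracking the last 2 symbols read; the second has 5 states tracking the count of `x`s, saturating at 4. A product state is a pair (one from each), accepting exactly when both do.
19 states suffice.
       x  y 
>  A   B  C 
   B   D  E 
   C   F  G 
   D   H  I 
   E   J  K 
   F   D  E 
   G   F  G 
 * H   L  M 
   I   N  O 
   J   H  I 
   K   J  K 
 * L   L  P 
 * M   Q  R 
   N   L  M 
   O   N  O 
 * P   Q  S 
   Q   L  P 
   R   Q  R 
   S   Q  S 
(> = start, * = accepting)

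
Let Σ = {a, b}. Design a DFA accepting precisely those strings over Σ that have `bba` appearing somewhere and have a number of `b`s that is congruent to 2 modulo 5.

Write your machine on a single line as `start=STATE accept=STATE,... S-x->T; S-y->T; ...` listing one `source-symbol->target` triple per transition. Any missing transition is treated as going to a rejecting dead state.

start=q0; accept=q5; q0-a->q0; q0-b->q1; q1-a->q2; q1-b->q3; q2-a->q2; q2-b->q4; q3-a->q5; q3-b->q6; q4-a->q7; q4-b->q6; q5-a->q5; q5-b->q8; q6-a->q8; q6-b->q9; q7-a->q7; q7-b->q10; q8-a->q8; q8-b->q11; q9-a->q11; q9-b->q12; q10-a->q13; q10-b->q9; q11-a->q11; q11-b->q14; q12-a->q14; q12-b->q15; q13-a->q13; q13-b->q16; q14-a->q14; q14-b->q17; q15-a->q17; q15-b->q3; q16-a->q18; q16-b->q12; q17-a->q17; q17-b->q5; q18-a->q18; q18-b->q19; q19-a->q0; q19-b->q15

Handle the two conditions separately and then intersect. One (4 states) tracks whether and how much of `bba` has been seen; the other (5 states) tracks the count of `b`s modulo 5. Each combined state is a pair, one component from each; accept when both components accept.
With 20 states:
          a    b  
>  q0     q0   q1 
   q1     q2   q3 
   q2     q2   q4 
   q3     q5   q6 
   q4     q7   q6 
 * q5     q5   q8 
   q6     q8   q9 
   q7     q7  q10 
   q8     q8  q11 
   q9    q11  q12 
   q10   q13   q9 
   q11   q11  q14 
   q12   q14  q15 
   q13   q13  q16 
   q14   q14  q17 
   q15   q17   q3 
   q16   q18  q12 
   q17   q17   q5 
   q18   q18  q19 
   q19    q0  q15 
(> = start, * = accepting)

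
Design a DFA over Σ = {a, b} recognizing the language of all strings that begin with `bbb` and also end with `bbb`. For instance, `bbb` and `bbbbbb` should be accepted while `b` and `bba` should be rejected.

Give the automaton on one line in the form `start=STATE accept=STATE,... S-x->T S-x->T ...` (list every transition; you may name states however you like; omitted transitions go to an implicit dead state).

Run two small machines in parallel and take their product. The first has 5 states tracking whether the input so far still matches the prefix `bbb`; the second has 4 states tracking how much of the suffix `bbb` has currently been matched. A product state is a pair (one from each), accepting exactly when both do. After merging equivalent states the machine shrinks.
With 8 states:
        a   b  
>  S0   S1  S2 
   S1   S1  S1 
   S2   S1  S3 
   S3   S1  S4 
 * S4   S5  S4 
   S5   S5  S6 
   S6   S5  S7 
   S7   S5  S4 
(> = start, * = accepting)

start=S0 accept=S4 S0-a->S1 S0-b->S2 S1-a->S1 S1-b->S1 S2-a->S1 S2-b->S3 S3-a->S1 S3-b->S4 S4-a->S5 S4-b->S4 S5-a->S5 S5-b->S6 S6-a->S5 S6-b->S7 S7-a->S5 S7-b->S4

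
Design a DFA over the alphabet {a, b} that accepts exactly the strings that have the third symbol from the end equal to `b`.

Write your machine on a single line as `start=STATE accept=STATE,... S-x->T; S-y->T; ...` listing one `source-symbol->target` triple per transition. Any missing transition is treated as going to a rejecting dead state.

start=S0; accept=S11,S12,S13,S14; S0-a->S1; S0-b->S2; S1-a->S3; S1-b->S4; S2-a->S5; S2-b->S6; S3-a->S7; S3-b->S8; S4-a->S9; S4-b->S10; S5-a->S11; S5-b->S12; S6-a->S13; S6-b->S14; S7-a->S7; S7-b->S8; S8-a->S9; S8-b->S10; S9-a->S11; S9-b->S12; S10-a->S13; S10-b->S14; S11-a->S7; S11-b->S8; S12-a->S9; S12-b->S10; S13-a->S11; S13-b->S12; S14-a->S13; S14-b->S14

A DFA must remember the last 3 symbols (since which symbol is third-to-last isn't known until the input ends). Use one state per possible window of the last ≤3 symbols; accept from those whose window starts with `b`.
15 states suffice.
          a    b  
>  S0     S1   S2 
   S1     S3   S4 
   S2     S5   S6 
   S3     S7   S8 
   S4     S9  S10 
   S5    S11  S12 
   S6    S13  S14 
   S7     S7   S8 
   S8     S9  S10 
   S9    S11  S12 
   S10   S13  S14 
 * S11    S7   S8 
 * S12    S9  S10 
 * S13   S11  S12 
 * S14   S13  S14 
(> = start, * = accepting)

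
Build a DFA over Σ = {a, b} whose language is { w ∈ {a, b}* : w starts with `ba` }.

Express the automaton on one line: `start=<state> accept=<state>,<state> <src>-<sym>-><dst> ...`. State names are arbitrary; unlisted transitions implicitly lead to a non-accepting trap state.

start=s0 accept=s2 s0-a->s3 s0-b->s1 s1-a->s2 s1-b->s3 s2-a->s2 s2-b->s2 s3-a->s3 s3-b->s3

Walk along `ba` while the input agrees: from s0 take `b` to s1, and so on. Any deviation drops to the rejecting sink s3. Once s2 is reached the prefix is confirmed and every continuation is accepted.
A 4-state machine:
        a   b  
>  s0   s3  s1 
   s1   s2  s3 
 * s2   s2  s2 
   s3   s3  s3 
(> = start, * = accepting)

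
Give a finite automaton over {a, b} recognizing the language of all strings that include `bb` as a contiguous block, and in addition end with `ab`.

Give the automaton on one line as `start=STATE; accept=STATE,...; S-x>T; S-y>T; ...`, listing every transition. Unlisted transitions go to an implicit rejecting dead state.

Run two small machines in parallel and take their product. The first has 3 states tracking whether and how much of `bb` has been seen; the second has 3 states tracking how much of the suffix `ab` has currently been matched. A product state is a pair (one from each), accepting exactly when both do.
With 7 states:
        a   b  
>  q0   q1  q2 
   q1   q1  q3 
   q2   q1  q4 
   q3   q1  q4 
   q4   q5  q4 
   q5   q5  q6 
 * q6   q5  q4 
(> = start, * = accepting)

start=q0; accept=q6; q0-a>q1; q0-b>q2; q1-a>q1; q1-b>q3; q2-a>q1; q2-b>q4; q3-a>q1; q3-b>q4; q4-a>q5; q4-b>q4; q5-a>q5; q5-b>q6; q6-a>q5; q6-b>q4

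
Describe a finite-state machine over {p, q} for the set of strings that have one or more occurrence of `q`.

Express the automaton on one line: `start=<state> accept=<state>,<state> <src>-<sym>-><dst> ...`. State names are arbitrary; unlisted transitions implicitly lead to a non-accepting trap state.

Only the number of `q`s matters, and only up to 2. Make a chain s0 → s1 → s2 advanced by each `q` (with s2 absorbing); every other symbol self-loops. The accepting set is {s1, s2}.
3 states suffice.
        p   q  
>  s0   s0  s1 
 * s1   s1  s2 
 * s2   s2  s2 
(> = start, * = accepting)

start=s0 accept=s1,s2 s0-p->s0 s0-q->s1 s1-p->s1 s1-q->s2 s2-p->s2 s2-q->s2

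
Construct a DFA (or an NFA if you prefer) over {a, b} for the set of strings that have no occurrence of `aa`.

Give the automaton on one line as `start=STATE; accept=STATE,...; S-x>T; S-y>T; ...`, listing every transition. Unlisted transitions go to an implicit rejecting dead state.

start=S0; accept=S0,S1; S0-a>S1; S0-b>S0; S1-a>S2; S1-b>S0; S2-a>S2; S2-b>S2

This is the complement of 'contains `aa`'. Use the same substring-matching states — S0 through S2 holding how much of `aa` has just been matched — but flip the accepting set: everything except the trap S2 accepts.
        a   b  
>* S0   S1  S0 
 * S1   S2  S0 
   S2   S2  S2 
(> = start, * = accepting)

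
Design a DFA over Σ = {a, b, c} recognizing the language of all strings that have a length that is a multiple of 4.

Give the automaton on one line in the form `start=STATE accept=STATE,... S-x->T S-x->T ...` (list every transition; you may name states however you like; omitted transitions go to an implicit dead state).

Only the length mod 4 matters, so use a 4-cycle: from any state, every input symbol moves to the next state, wrapping S3 back to S0. Mark S0 accepting.
4 states suffice.
        a   b   c  
>* S0   S1  S1  S1 
   S1   S2  S2  S2 
   S2   S3  S3  S3 
   S3   S0  S0  S0 
(> = start, * = accepting)

start=S0 accept=S0 S0-a->S1 S0-b->S1 S0-c->S1 S1-a->S2 S1-b->S2 S1-c->S2 S2-a->S3 S2-b->S3 S2-c->S3 S3-a->S0 S3-b->S0 S3-c->S0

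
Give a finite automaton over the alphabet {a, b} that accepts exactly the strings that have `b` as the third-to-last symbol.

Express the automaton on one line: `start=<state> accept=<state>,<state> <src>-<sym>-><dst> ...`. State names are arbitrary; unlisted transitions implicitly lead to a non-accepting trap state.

start=q0 accept=q11,q12,q13,q14 q0-a->q1 q0-b->q2 q1-a->q3 q1-b->q4 q2-a->q5 q2-b->q6 q3-a->q7 q3-b->q8 q4-a->q9 q4-b->q10 q5-a->q11 q5-b->q12 q6-a->q13 q6-b->q14 q7-a->q7 q7-b->q8 q8-a->q9 q8-b->q10 q9-a->q11 q9-b->q12 q10-a->q13 q10-b->q14 q11-a->q7 q11-b->q8 q12-a->q9 q12-b->q10 q13-a->q11 q13-b->q12 q14-a->q13 q14-b->q14

Because acceptance depends on a position counted from the end, the machine has to buffer the most recent 3 symbols. Make each state the string of the last up-to-3 symbols read; on input `x` shift the window left and append `x`. Accept when the buffered window has length 3 and begins with `b`.
          a    b  
>  q0     q1   q2 
   q1     q3   q4 
   q2     q5   q6 
   q3     q7   q8 
   q4     q9  q10 
   q5    q11  q12 
   q6    q13  q14 
   q7     q7   q8 
   q8     q9  q10 
   q9    q11  q12 
   q10   q13  q14 
 * q11    q7   q8 
 * q12    q9  q10 
 * q13   q11  q12 
 * q14   q13  q14 
(> = start, * = accepting)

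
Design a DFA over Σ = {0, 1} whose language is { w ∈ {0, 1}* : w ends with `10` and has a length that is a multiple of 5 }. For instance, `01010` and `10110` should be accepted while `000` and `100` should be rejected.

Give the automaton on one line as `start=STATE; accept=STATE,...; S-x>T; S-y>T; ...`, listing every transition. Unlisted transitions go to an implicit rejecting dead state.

start=q0; accept=q13; q0-0>q1; q0-1>q2; q1-0>q3; q1-1>q4; q2-0>q5; q2-1>q4; q3-0>q6; q3-1>q7; q4-0>q8; q4-1>q7; q5-0>q6; q5-1>q7; q6-0>q9; q6-1>q10; q7-0>q11; q7-1>q10; q8-0>q9; q8-1>q10; q9-0>q0; q9-1>q12; q10-0>q13; q10-1>q12; q11-0>q0; q11-1>q12; q12-0>q14; q12-1>q2; q13-0>q1; q13-1>q2; q14-0>q3; q14-1>q4

Run two small machines in parallel and take their product. One (3 states) tracks how much of the suffix `10` has currently been matched; the other (5 states) tracks the input length modulo 5. Each combined state is a pair, one component from each; accept when both components accept.
A 15-state machine:
          0    1  
>  q0     q1   q2 
   q1     q3   q4 
   q2     q5   q4 
   q3     q6   q7 
   q4     q8   q7 
   q5     q6   q7 
   q6     q9  q10 
   q7    q11  q10 
   q8     q9  q10 
   q9     q0  q12 
   q10   q13  q12 
   q11    q0  q12 
   q12   q14   q2 
 * q13    q1   q2 
   q14    q3   q4 
(> = start, * = accepting)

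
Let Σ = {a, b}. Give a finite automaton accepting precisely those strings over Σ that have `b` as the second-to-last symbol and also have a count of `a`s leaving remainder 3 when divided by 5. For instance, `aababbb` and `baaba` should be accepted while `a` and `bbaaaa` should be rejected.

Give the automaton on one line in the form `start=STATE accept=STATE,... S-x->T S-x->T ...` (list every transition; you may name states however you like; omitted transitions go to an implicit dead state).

start=S0 accept=S7,S8 S0-a->S1 S0-b->S0 S1-a->S2 S1-b->S1 S2-a->S3 S2-b->S4 S3-a->S5 S3-b->S6 S4-a->S7 S4-b->S4 S5-a->S0 S5-b->S5 S6-a->S5 S6-b->S8 S7-a->S5 S7-b->S6 S8-a->S5 S8-b->S8

Build one automaton per condition and run them in lockstep. The first has 7 states tracking the last 2 symbols read; the second has 5 states tracking the count of `a`s modulo 5. A product state is a pair (one from each), accepting exactly when both do. Minimizing collapses redundant product states.
        a   b  
>  S0   S1  S0 
   S1   S2  S1 
   S2   S3  S4 
   S3   S5  S6 
   S4   S7  S4 
   S5   S0  S5 
   S6   S5  S8 
 * S7   S5  S6 
 * S8   S5  S8 
(> = start, * = accepting)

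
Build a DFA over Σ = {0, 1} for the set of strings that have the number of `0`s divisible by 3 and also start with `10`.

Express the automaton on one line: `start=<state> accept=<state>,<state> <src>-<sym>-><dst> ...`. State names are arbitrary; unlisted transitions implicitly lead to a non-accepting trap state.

Build one automaton per condition and run them in lockstep. The first has 3 states tracking the count of `0`s modulo 3; the second has 4 states tracking whether the input so far still matches the prefix `10`. A product state is a pair (one from each), accepting exactly when both do. Equivalent product states are then merged.
        0   1  
>  q0   q1  q2 
   q1   q1  q1 
   q2   q3  q1 
   q3   q4  q3 
   q4   q5  q4 
 * q5   q3  q5 
(> = start, * = accepting)

start=q0 accept=q5 q0-0->q1 q0-1->q2 q1-0->q1 q1-1->q1 q2-0->q3 q2-1->q1 q3-0->q4 q3-1->q3 q4-0->q5 q4-1->q4 q5-0->q3 q5-1->q5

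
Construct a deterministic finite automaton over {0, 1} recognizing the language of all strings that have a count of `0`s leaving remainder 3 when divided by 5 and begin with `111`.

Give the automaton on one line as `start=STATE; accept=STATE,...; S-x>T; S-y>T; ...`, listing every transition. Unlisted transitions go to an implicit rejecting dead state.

start=A; accept=L; A-0>B; A-1>C; B-0>D; B-1>B; C-0>B; C-1>E; D-0>F; D-1>D; E-0>B; E-1>G; F-0>H; F-1>F; G-0>I; G-1>G; H-0>J; H-1>H; I-0>K; I-1>I; J-0>B; J-1>J; K-0>L; K-1>K; L-0>M; L-1>L; M-0>G; M-1>M

Handle the two conditions separately and then intersect. One (5 states) tracks the count of `0`s modulo 5; the other (5 states) tracks whether the input so far still matches the prefix `111`. Each combined state is a pair, one component from each; accept when both components accept.
With 13 states:
       0  1 
>  A   B  C 
   B   D  B 
   C   B  E 
   D   F  D 
   E   B  G 
   F   H  F 
   G   I  G 
   H   J  H 
   I   K  I 
   J   B  J 
   K   L  K 
 * L   M  L 
   M   G  M 
(> = start, * = accepting)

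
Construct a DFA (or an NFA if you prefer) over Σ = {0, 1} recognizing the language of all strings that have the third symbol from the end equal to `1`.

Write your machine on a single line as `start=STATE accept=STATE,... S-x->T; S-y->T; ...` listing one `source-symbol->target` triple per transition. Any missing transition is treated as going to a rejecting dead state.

start=A; accept=L,M,N,O; A-0->B; A-1->C; B-0->D; B-1->E; C-0->F; C-1->G; D-0->H; D-1->I; E-0->J; E-1->K; F-0->L; F-1->M; G-0->N; G-1->O; H-0->H; H-1->I; I-0->J; I-1->K; J-0->L; J-1->M; K-0->N; K-1->O; L-0->H; L-1->I; M-0->J; M-1->K; N-0->L; N-1->M; O-0->N; O-1->O

A DFA must remember the last 3 symbols (since which symbol is third-to-last isn't known until the input ends). Use one state per possible window of the last ≤3 symbols; accept from those whose window starts with `1`.
       0  1 
>  A   B  C 
   B   D  E 
   C   F  G 
   D   H  I 
   E   J  K 
   F   L  M 
   G   N  O 
   H   H  I 
   I   J  K 
   J   L  M 
   K   N  O 
 * L   H  I 
 * M   J  K 
 * N   L  M 
 * O   N  O 
(> = start, * = accepting)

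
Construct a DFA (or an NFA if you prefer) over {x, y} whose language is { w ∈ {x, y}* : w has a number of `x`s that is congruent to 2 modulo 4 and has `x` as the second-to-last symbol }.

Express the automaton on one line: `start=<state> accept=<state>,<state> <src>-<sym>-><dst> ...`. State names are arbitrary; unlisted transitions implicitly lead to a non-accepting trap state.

start=s0 accept=s3,s8 s0-x->s1 s0-y->s2 s1-x->s3 s1-y->s4 s2-x->s5 s2-y->s6 s3-x->s7 s3-y->s8 s4-x->s9 s4-y->s10 s5-x->s3 s5-y->s4 s6-x->s5 s6-y->s6 s7-x->s11 s7-y->s12 s8-x->s13 s8-y->s14 s9-x->s7 s9-y->s8 s10-x->s9 s10-y->s10 s11-x->s15 s11-y->s16 s12-x->s17 s12-y->s18 s13-x->s11 s13-y->s12 s14-x->s13 s14-y->s14 s15-x->s3 s15-y->s4 s16-x->s5 s16-y->s6 s17-x->s15 s17-y->s16 s18-x->s17 s18-y->s18

Build one automaton per condition and run them in lockstep. One (4 states) tracks the count of `x`s modulo 4; the other (7 states) tracks the last 2 symbols read. Each combined state is a pair, one component from each; accept when both components accept.
A 19-state machine:
          x    y  
>  s0     s1   s2 
   s1     s3   s4 
   s2     s5   s6 
 * s3     s7   s8 
   s4     s9  s10 
   s5     s3   s4 
   s6     s5   s6 
   s7    s11  s12 
 * s8    s13  s14 
   s9     s7   s8 
   s10    s9  s10 
   s11   s15  s16 
   s12   s17  s18 
   s13   s11  s12 
   s14   s13  s14 
   s15    s3   s4 
   s16    s5   s6 
   s17   s15  s16 
   s18   s17  s18 
(> = start, * = accepting)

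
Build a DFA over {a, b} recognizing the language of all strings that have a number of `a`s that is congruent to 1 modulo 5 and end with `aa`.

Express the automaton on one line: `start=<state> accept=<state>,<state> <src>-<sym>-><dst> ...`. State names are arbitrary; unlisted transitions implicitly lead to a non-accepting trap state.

Run two small machines in parallel and take their product. One (5 states) tracks the count of `a`s modulo 5; the other (3 states) tracks how much of the suffix `aa` has currently been matched. Each combined state is a pair, one component from each; accept when both components accept. After merging equivalent states the machine shrinks.
A 7-state machine:
        a   b  
>  S0   S1  S0 
   S1   S2  S1 
   S2   S3  S2 
   S3   S4  S3 
   S4   S5  S4 
   S5   S6  S0 
 * S6   S2  S1 
(> = start, * = accepting)

start=S0 accept=S6 S0-a->S1 S0-b->S0 S1-a->S2 S1-b->S1 S2-a->S3 S2-b->S2 S3-a->S4 S3-b->S3 S4-a->S5 S4-b->S4 S5-a->S6 S5-b->S0 S6-a->S2 S6-b->S1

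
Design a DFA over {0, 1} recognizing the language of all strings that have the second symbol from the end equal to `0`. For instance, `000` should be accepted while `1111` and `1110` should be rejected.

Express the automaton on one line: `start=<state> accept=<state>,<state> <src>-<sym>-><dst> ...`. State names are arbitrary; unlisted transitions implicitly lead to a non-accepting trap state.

start=S0 accept=S3,S4 S0-0->S1 S0-1->S2 S1-0->S3 S1-1->S4 S2-0->S5 S2-1->S6 S3-0->S3 S3-1->S4 S4-0->S5 S4-1->S6 S5-0->S3 S5-1->S4 S6-0->S5 S6-1->S6

Because acceptance depends on a position counted from the end, the machine has to buffer the most recent 2 symbols. Make each state the string of the last up-to-2 symbols read; on input `x` shift the window left and append `x`. Accept when the buffered window has length 2 and begins with `0`.
7 states suffice.
        0   1  
>  S0   S1  S2 
   S1   S3  S4 
   S2   S5  S6 
 * S3   S3  S4 
 * S4   S5  S6 
   S5   S3  S4 
   S6   S5  S6 
(> = start, * = accepting)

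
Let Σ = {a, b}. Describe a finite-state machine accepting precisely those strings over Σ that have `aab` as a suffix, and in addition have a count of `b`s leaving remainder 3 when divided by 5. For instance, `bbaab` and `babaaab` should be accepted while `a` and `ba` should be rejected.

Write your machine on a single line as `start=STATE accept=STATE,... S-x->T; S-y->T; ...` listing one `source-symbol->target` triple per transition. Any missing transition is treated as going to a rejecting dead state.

Handle the two conditions separately and then intersect. The first has 4 states tracking how much of the suffix `aab` has currently been matched; the second has 5 states tracking the count of `b`s modulo 5. A product state is a pair (one from each), accepting exactly when both do. Equivalent product states are then merged.
With 8 states:
        a   b  
>  S0   S0  S1 
   S1   S1  S2 
   S2   S3  S4 
   S3   S5  S4 
   S4   S4  S6 
   S5   S5  S7 
   S6   S6  S0 
 * S7   S4  S6 
(> = start, * = accepting)

start=S0; accept=S7; S0-a->S0; S0-b->S1; S1-a->S1; S1-b->S2; S2-a->S3; S2-b->S4; S3-a->S5; S3-b->S4; S4-a->S4; S4-b->S6; S5-a->S5; S5-b->S7; S6-a->S6; S6-b->S0; S7-a->S4; S7-b->S6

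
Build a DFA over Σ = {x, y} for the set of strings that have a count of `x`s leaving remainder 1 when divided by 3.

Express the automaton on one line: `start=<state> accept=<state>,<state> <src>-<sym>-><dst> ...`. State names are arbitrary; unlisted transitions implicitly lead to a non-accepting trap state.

start=q0 accept=q1 q0-x->q1 q0-y->q0 q1-x->q2 q1-y->q1 q2-x->q0 q2-y->q2

Keep the running count of `x`s modulo 3: each `x` advances along the cycle q0 → q1 → q2 → q0 while other symbols loop. Accept at q1.
3 states suffice.
        x   y  
>  q0   q1  q0 
 * q1   q2  q1 
   q2   q0  q2 
(> = start, * = accepting)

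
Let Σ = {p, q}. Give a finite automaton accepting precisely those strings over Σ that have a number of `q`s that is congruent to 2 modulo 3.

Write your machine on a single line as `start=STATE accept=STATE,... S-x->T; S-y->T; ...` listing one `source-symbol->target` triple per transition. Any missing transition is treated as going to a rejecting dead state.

start=s0; accept=s2; s0-p->s0; s0-q->s1; s1-p->s1; s1-q->s2; s2-p->s2; s2-q->s0

Keep the running count of `q`s modulo 3: each `q` advances along the cycle s0 → s1 → s2 → s0 while other symbols loop. Accept at s2.
        p   q  
>  s0   s0  s1 
   s1   s1  s2 
 * s2   s2  s0 
(> = start, * = accepting)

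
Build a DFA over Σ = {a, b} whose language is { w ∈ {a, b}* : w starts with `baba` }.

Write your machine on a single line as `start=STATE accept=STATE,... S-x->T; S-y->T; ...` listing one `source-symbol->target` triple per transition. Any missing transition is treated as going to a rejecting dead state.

start=S0; accept=S4; S0-a->S5; S0-b->S1; S1-a->S2; S1-b->S5; S2-a->S5; S2-b->S3; S3-a->S4; S3-b->S5; S4-a->S4; S4-b->S4; S5-a->S5; S5-b->S5

Walk along `baba` while the input agrees: from S0 take `b` to S1, and so on. Any deviation drops to the rejecting sink S5. Once S4 is reached the prefix is confirmed and every continuation is accepted.
6 states suffice.
        a   b  
>  S0   S5  S1 
   S1   S2  S5 
   S2   S5  S3 
   S3   S4  S5 
 * S4   S4  S4 
   S5   S5  S5 
(> = start, * = accepting)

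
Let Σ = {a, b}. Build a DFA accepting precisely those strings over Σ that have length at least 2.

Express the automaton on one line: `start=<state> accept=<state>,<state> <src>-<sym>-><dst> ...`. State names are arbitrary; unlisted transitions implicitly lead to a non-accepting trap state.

start=s0 accept=s2,s3 s0-a->s1 s0-b->s1 s1-a->s2 s1-b->s2 s2-a->s3 s2-b->s3 s3-a->s3 s3-b->s3

Count input length up to 3: every symbol moves from s0 toward s3, which means 'more than 2' and absorbs. Accept from {s2, s3}.
With 4 states:
        a   b  
>  s0   s1  s1 
   s1   s2  s2 
 * s2   s3  s3 
 * s3   s3  s3 
(> = start, * = accepting)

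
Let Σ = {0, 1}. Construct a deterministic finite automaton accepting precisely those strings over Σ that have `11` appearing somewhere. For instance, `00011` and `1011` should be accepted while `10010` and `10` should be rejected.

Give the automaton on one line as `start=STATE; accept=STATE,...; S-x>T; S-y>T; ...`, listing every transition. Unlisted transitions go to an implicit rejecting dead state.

Track how much of `11` has been matched so far: state s0 is no progress, s2 is the absorbing accept state reached once `11` has occurred. Intermediate states record partial matches; on a mismatch, fall back to the longest reusable overlap.
With 3 states:
        0   1  
>  s0   s0  s1 
   s1   s0  s2 
 * s2   s2  s2 
(> = start, * = accepting)

start=s0; accept=s2; s0-0>s0; s0-1>s1; s1-0>s0; s1-1>s2; s2-0>s2; s2-1>s2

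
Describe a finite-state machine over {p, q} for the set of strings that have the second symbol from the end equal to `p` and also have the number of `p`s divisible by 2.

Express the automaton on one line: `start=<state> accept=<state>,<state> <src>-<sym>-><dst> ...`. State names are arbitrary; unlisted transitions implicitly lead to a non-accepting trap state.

start=s0 accept=s2,s4 s0-p->s1 s0-q->s0 s1-p->s2 s1-q->s3 s2-p->s1 s2-q->s4 s3-p->s5 s3-q->s3 s4-p->s1 s4-q->s0 s5-p->s1 s5-q->s4

Build one automaton per condition and run them in lockstep. The first has 7 states tracking the last 2 symbols read; the second has 2 states tracking the count of `p`s modulo 2. A product state is a pair (one from each), accepting exactly when both do. Minimizing collapses redundant product states.
        p   q  
>  s0   s1  s0 
   s1   s2  s3 
 * s2   s1  s4 
   s3   s5  s3 
 * s4   s1  s0 
   s5   s1  s4 
(> = start, * = accepting)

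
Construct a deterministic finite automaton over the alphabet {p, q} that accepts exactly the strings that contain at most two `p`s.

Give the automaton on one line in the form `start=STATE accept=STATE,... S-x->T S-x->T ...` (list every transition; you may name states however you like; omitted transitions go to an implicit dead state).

Only the number of `p`s matters, and only up to 3. Make a chain A → B → C → D advanced by each `p` (with D absorbing); every other symbol self-loops. The accepting set is {A, B, C}.
A 4-state machine:
       p  q 
>* A   B  A 
 * B   C  B 
 * C   D  C 
   D   D  D 
(> = start, * = accepting)

start=A accept=A,B,C A-p->B A-q->A B-p->C B-q->B C-p->D C-q->C D-p->D D-q->D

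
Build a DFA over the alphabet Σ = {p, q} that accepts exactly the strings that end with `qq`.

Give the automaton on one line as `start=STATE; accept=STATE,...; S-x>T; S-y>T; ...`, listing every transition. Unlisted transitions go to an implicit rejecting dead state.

Remember how much of `qq` the current input suffix matches. State s0 means no match yet; s1 means the last symbol is `q`; s2 means the last 2 symbols are `qq`. Only s2 accepts. On a mismatch, fall back to the longest proper suffix that is still a prefix of `qq`.
A 3-state machine:
        p   q  
>  s0   s0  s1 
   s1   s0  s2 
 * s2   s0  s2 
(> = start, * = accepting)

start=s0; accept=s2; s0-p>s0; s0-q>s1; s1-p>s0; s1-q>s2; s2-p>s0; s2-q>s2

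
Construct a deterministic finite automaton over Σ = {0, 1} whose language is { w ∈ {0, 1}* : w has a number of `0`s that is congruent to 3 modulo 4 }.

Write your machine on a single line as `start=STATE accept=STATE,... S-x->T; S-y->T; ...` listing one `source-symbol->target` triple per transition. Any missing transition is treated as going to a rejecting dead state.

start=s0; accept=s3; s0-0->s1; s0-1->s0; s1-0->s2; s1-1->s1; s2-0->s3; s2-1->s2; s3-0->s0; s3-1->s3

Keep the running count of `0`s modulo 4: each `0` advances along the cycle s0 → s1 → s2 → s3 → s0 while other symbols loop. Accept at s3.
With 4 states:
        0   1  
>  s0   s1  s0 
   s1   s2  s1 
   s2   s3  s2 
 * s3   s0  s3 
(> = start, * = accepting)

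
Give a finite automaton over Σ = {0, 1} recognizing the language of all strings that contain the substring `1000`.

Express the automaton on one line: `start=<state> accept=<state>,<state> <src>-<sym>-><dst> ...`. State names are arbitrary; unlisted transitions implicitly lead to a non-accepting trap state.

start=S0 accept=S4 S0-0->S0 S0-1->S1 S1-0->S2 S1-1->S1 S2-0->S3 S2-1->S1 S3-0->S4 S3-1->S1 S4-0->S4 S4-1->S4

States S0..S3 record the length of the longest prefix of `1000` that matches the current input suffix. Reaching S4 means `1000` has been seen, and we stay there forever. Accept from S4.
        0   1  
>  S0   S0  S1 
   S1   S2  S1 
   S2   S3  S1 
   S3   S4  S1 
 * S4   S4  S4 
(> = start, * = accepting)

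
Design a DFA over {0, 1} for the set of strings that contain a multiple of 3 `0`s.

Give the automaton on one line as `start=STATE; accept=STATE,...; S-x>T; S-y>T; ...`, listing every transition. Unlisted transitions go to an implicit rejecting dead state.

The only thing that matters is how many `0`s have appeared, reduced mod 3. Use one state per residue: A for 0, …, C for 2. Reading `0` moves to the next residue; anything else stays put. A is accepting.
3 states suffice.
       0  1 
>* A   B  A 
   B   C  B 
   C   A  C 
(> = start, * = accepting)

start=A; accept=A; A-0>B; A-1>A; B-0>C; B-1>B; C-0>A; C-1>C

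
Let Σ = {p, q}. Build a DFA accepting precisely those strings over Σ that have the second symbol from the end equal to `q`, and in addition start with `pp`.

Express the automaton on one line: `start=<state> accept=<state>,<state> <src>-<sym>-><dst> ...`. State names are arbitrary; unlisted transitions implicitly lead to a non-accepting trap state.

start=A accept=J,K A-p->B A-q->C B-p->D B-q->E C-p->F C-q->G D-p->D D-q->H E-p->F E-q->G F-p->I F-q->E G-p->F G-q->G H-p->J H-q->K I-p->I I-q->E J-p->D J-q->H K-p->J K-q->K

Run two small machines in parallel and take their product. One (7 states) tracks the last 2 symbols read; the other (4 states) tracks whether the input so far still matches the prefix `pp`. Each combined state is a pair, one component from each; accept when both components accept.
       p  q 
>  A   B  C 
   B   D  E 
   C   F  G 
   D   D  H 
   E   F  G 
   F   I  E 
   G   F  G 
   H   J  K 
   I   I  E 
 * J   D  H 
 * K   J  K 
(> = start, * = accepting)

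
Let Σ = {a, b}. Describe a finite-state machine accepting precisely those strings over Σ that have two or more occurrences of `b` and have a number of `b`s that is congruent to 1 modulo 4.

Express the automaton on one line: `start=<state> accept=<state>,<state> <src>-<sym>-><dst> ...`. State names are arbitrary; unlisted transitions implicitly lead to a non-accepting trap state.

Build one automaton per condition and run them in lockstep. One (4 states) tracks the count of `b`s, saturating at 3; the other (4 states) tracks the count of `b`s modulo 4. Each combined state is a pair, one component from each; accept when both components accept.
A 7-state machine:
        a   b  
>  q0   q0  q1 
   q1   q1  q2 
   q2   q2  q3 
   q3   q3  q4 
   q4   q4  q5 
 * q5   q5  q6 
   q6   q6  q3 
(> = start, * = accepting)

start=q0 accept=q5 q0-a->q0 q0-b->q1 q1-a->q1 q1-b->q2 q2-a->q2 q2-b->q3 q3-a->q3 q3-b->q4 q4-a->q4 q4-b->q5 q5-a->q5 q5-b->q6 q6-a->q6 q6-b->q3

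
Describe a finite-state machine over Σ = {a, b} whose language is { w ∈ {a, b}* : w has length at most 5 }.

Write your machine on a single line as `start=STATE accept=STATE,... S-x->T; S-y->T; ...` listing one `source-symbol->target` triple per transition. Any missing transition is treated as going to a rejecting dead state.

Count input length up to 6: every symbol moves from s0 toward s6, which means 'more than 5' and absorbs. Accept from {s0, s1, s2, s3, s4, s5}.
7 states suffice.
        a   b  
>* s0   s1  s1 
 * s1   s2  s2 
 * s2   s3  s3 
 * s3   s4  s4 
 * s4   s5  s5 
 * s5   s6  s6 
   s6   s6  s6 
(> = start, * = accepting)

start=s0; accept=s0,s1,s2,s3,s4,s5; s0-a->s1; s0-b->s1; s1-a->s2; s1-b->s2; s2-a->s3; s2-b->s3; s3-a->s4; s3-b->s4; s4-a->s5; s4-b->s5; s5-a->s6; s5-b->s6; s6-a->s6; s6-b->s6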